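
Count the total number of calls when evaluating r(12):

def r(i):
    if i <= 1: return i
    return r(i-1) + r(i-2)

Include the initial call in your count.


Let C(n) = total calls for r(n)
C(0) = 1, C(1) = 1
C(2) = 1 + C(1) + C(0) = 1 + 1 + 1 = 3
C(3) = 1 + C(2) + C(1) = 1 + 3 + 1 = 5
C(4) = 1 + C(3) + C(2) = 1 + 5 + 3 = 9
C(5) = 1 + C(4) + C(3) = 1 + 9 + 5 = 15
C(6) = 1 + C(5) + C(4) = 1 + 15 + 9 = 25
C(7) = 1 + C(6) + C(5) = 1 + 25 + 15 = 41
C(8) = 1 + C(7) + C(6) = 1 + 41 + 25 = 67
C(9) = 1 + C(8) + C(7) = 1 + 67 + 41 = 109
C(10) = 1 + C(9) + C(8) = 1 + 109 + 67 = 177
C(11) = 1 + C(10) + C(9) = 1 + 177 + 109 = 287
C(12) = 1 + C(11) + C(10) = 1 + 287 + 177 = 465

465


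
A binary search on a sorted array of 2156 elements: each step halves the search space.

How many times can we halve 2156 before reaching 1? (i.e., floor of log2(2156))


2156 / 2 = 1078
1078 / 2 = 539
539 / 2 = 269
269 / 2 = 134
134 / 2 = 67
67 / 2 = 33
33 / 2 = 16
16 / 2 = 8
8 / 2 = 4
4 / 2 = 2
2 / 2 = 1
Reached 1 after 11 halvings

11


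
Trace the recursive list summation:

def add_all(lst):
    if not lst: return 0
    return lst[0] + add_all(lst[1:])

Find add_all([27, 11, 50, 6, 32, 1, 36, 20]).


add_all([27, 11, 50, 6, 32, 1, 36, 20]) = 27 + add_all([11, 50, 6, 32, 1, 36, 20])
add_all([11, 50, 6, 32, 1, 36, 20]) = 11 + add_all([50, 6, 32, 1, 36, 20])
add_all([50, 6, 32, 1, 36, 20]) = 50 + add_all([6, 32, 1, 36, 20])
add_all([6, 32, 1, 36, 20]) = 6 + add_all([32, 1, 36, 20])
add_all([32, 1, 36, 20]) = 32 + add_all([1, 36, 20])
add_all([1, 36, 20]) = 1 + add_all([36, 20])
add_all([36, 20]) = 36 + add_all([20])
add_all([20]) = 20 + add_all([])
add_all([]) = 0  (base case)
Total: 27 + 11 + 50 + 6 + 32 + 1 + 36 + 20 + 0 = 183

183


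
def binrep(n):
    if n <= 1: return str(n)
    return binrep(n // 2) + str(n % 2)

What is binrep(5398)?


binrep(5398) = binrep(2699) + '0'
binrep(2699) = binrep(1349) + '1'
binrep(1349) = binrep(674) + '1'
binrep(674) = binrep(337) + '0'
binrep(337) = binrep(168) + '1'
binrep(168) = binrep(84) + '0'
binrep(84) = binrep(42) + '0'
binrep(42) = binrep(21) + '0'
binrep(21) = binrep(10) + '1'
binrep(10) = binrep(5) + '0'
binrep(5) = binrep(2) + '1'
binrep(2) = binrep(1) + '0'
binrep(1) = '1'  (base case)
Concatenating: '1' + '0' + '1' + '0' + '1' + '0' + '0' + '0' + '1' + '0' + '1' + '1' + '0' = '1010100010110'

1010100010110


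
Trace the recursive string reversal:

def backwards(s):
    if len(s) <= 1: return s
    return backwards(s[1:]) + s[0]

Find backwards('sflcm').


backwards('sflcm') = backwards('flcm') + 's'
backwards('flcm') = backwards('lcm') + 'f'
backwards('lcm') = backwards('cm') + 'l'
backwards('cm') = backwards('m') + 'c'
backwards('m') = 'm'  (base case)
Concatenating: 'm' + 'c' + 'l' + 'f' + 's' = 'mclfs'

mclfs


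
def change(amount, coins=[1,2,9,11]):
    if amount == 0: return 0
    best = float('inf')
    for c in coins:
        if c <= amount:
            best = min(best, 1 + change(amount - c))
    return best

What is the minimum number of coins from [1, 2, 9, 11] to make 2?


Building up with DP:
change(0) = 0
change(1) = min(1+change(0)=1+0=1) = 1
change(2) = min(1+change(1)=1+1=2, 1+change(0)=1+0=1) = 1

1


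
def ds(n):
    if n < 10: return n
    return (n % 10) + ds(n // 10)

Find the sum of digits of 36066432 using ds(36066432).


ds(36066432) = 2 + ds(3606643)
ds(3606643) = 3 + ds(360664)
ds(360664) = 4 + ds(36066)
ds(36066) = 6 + ds(3606)
ds(3606) = 6 + ds(360)
ds(360) = 0 + ds(36)
ds(36) = 6 + ds(3)
ds(3) = 3  (base case)
Total: 2 + 3 + 4 + 6 + 6 + 0 + 6 + 3 = 30

30


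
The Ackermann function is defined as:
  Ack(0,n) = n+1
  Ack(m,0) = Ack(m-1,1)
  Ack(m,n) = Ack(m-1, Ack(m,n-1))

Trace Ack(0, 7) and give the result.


Ack(0, 7) = 8
Result: Ack(0, 7) = 8

8


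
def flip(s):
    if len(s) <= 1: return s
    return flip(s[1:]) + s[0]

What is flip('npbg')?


flip('npbg') = flip('pbg') + 'n'
flip('pbg') = flip('bg') + 'p'
flip('bg') = flip('g') + 'b'
flip('g') = 'g'  (base case)
Concatenating: 'g' + 'b' + 'p' + 'n' = 'gbpn'

gbpn


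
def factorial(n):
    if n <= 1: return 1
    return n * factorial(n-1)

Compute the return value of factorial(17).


factorial(17)
= 17 * factorial(16)
= 17 * 16 * factorial(15)
= 17 * 16 * 15 * factorial(14)
= 17 * 16 * 15 * 14 * factorial(13)
= 17 * 16 * 15 * 14 * 13 * factorial(12)
= 17 * 16 * 15 * 14 * 13 * 12 * factorial(11)
= 17 * 16 * 15 * 14 * 13 * 12 * 11 * factorial(10)
= 17 * 16 * 15 * 14 * 13 * 12 * 11 * 10 * factorial(9)
= 17 * 16 * 15 * 14 * 13 * 12 * 11 * 10 * 9 * factorial(8)
= 17 * 16 * 15 * 14 * 13 * 12 * 11 * 10 * 9 * 8 * factorial(7)
= 17 * 16 * 15 * 14 * 13 * 12 * 11 * 10 * 9 * 8 * 7 * factorial(6)
= 17 * 16 * 15 * 14 * 13 * 12 * 11 * 10 * 9 * 8 * 7 * 6 * factorial(5)
= 17 * 16 * 15 * 14 * 13 * 12 * 11 * 10 * 9 * 8 * 7 * 6 * 5 * factorial(4)
= 17 * 16 * 15 * 14 * 13 * 12 * 11 * 10 * 9 * 8 * 7 * 6 * 5 * 4 * factorial(3)
= 17 * 16 * 15 * 14 * 13 * 12 * 11 * 10 * 9 * 8 * 7 * 6 * 5 * 4 * 3 * factorial(2)
= 17 * 16 * 15 * 14 * 13 * 12 * 11 * 10 * 9 * 8 * 7 * 6 * 5 * 4 * 3 * 2 * factorial(1)
= 17 * 16 * 15 * 14 * 13 * 12 * 11 * 10 * 9 * 8 * 7 * 6 * 5 * 4 * 3 * 2 * 1
= 355687428096000

355687428096000


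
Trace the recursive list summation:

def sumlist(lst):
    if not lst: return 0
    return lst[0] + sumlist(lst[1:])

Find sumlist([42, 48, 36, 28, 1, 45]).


sumlist([42, 48, 36, 28, 1, 45]) = 42 + sumlist([48, 36, 28, 1, 45])
sumlist([48, 36, 28, 1, 45]) = 48 + sumlist([36, 28, 1, 45])
sumlist([36, 28, 1, 45]) = 36 + sumlist([28, 1, 45])
sumlist([28, 1, 45]) = 28 + sumlist([1, 45])
sumlist([1, 45]) = 1 + sumlist([45])
sumlist([45]) = 45 + sumlist([])
sumlist([]) = 0  (base case)
Total: 42 + 48 + 36 + 28 + 1 + 45 + 0 = 200

200


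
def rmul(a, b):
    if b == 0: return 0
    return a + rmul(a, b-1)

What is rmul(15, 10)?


rmul(15, 10) = 15 + rmul(15, 9)
rmul(15, 9) = 15 + rmul(15, 8)
rmul(15, 8) = 15 + rmul(15, 7)
rmul(15, 7) = 15 + rmul(15, 6)
rmul(15, 6) = 15 + rmul(15, 5)
rmul(15, 5) = 15 + rmul(15, 4)
rmul(15, 4) = 15 + rmul(15, 3)
rmul(15, 3) = 15 + rmul(15, 2)
rmul(15, 2) = 15 + rmul(15, 1)
rmul(15, 1) = 15 + rmul(15, 0)
rmul(15, 0) = 0  (base case)
Total: 15 + 15 + 15 + 15 + 15 + 15 + 15 + 15 + 15 + 15 + 0 = 150

150


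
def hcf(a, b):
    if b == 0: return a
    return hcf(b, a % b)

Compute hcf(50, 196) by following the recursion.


hcf(50, 196) = hcf(196, 50)
hcf(196, 50) = hcf(50, 46)
hcf(50, 46) = hcf(46, 4)
hcf(46, 4) = hcf(4, 2)
hcf(4, 2) = hcf(2, 0)
hcf(2, 0) = 2  (base case)

2


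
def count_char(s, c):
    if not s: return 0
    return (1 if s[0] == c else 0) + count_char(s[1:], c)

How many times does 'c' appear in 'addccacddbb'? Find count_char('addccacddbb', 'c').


s[0]='a' != 'c' -> 0
s[0]='d' != 'c' -> 0
s[0]='d' != 'c' -> 0
s[0]='c' == 'c' -> 1
s[0]='c' == 'c' -> 1
s[0]='a' != 'c' -> 0
s[0]='c' == 'c' -> 1
s[0]='d' != 'c' -> 0
s[0]='d' != 'c' -> 0
s[0]='b' != 'c' -> 0
s[0]='b' != 'c' -> 0
Sum: 0 + 0 + 0 + 1 + 1 + 0 + 1 + 0 + 0 + 0 + 0 = 3

3


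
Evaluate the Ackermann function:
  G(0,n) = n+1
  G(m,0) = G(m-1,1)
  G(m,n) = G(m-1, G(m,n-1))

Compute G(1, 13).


G(1, 13) = G(0, G(1, 12))
  G(1, 12) = G(0, G(1, 11))
    G(1, 11) = G(0, G(1, 10))
      G(1, 10) = G(0, G(1, 9))
        G(1, 9) = G(0, G(1, 8))
          G(1, 8) = G(0, G(1, 7))
          G(1, 7) = G(0, G(1, 6))
          G(1, 6) = G(0, G(1, 5))
          G(1, 5) = G(0, G(1, 4))
          G(1, 4) = G(0, G(1, 3))
          G(1, 3) = G(0, G(1, 2))
          G(1, 2) = G(0, G(1, 1))
          G(1, 1) = G(0, G(1, 0))
          G(1, 0) = G(0, 1)
          G(0, 1) = 2
            = G(0, 2)
          G(0, 2) = 3
            = G(0, 3)
          G(0, 3) = 4
            = G(0, 4)
          G(0, 4) = 5
            = G(0, 5)
          G(0, 5) = 6
            = G(0, 6)
          G(0, 6) = 7
... (trace truncated)
Result: G(1, 13) = 15

15


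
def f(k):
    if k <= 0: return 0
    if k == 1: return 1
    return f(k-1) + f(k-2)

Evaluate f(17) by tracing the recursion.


Computing f(17) bottom-up:
f(0) = 0
f(1) = 1
f(2) = f(1) + f(0) = 1 + 0 = 1
f(3) = f(2) + f(1) = 1 + 1 = 2
f(4) = f(3) + f(2) = 2 + 1 = 3
f(5) = f(4) + f(3) = 3 + 2 = 5
f(6) = f(5) + f(4) = 5 + 3 = 8
f(7) = f(6) + f(5) = 8 + 5 = 13
f(8) = f(7) + f(6) = 13 + 8 = 21
f(9) = f(8) + f(7) = 21 + 13 = 34
f(10) = f(9) + f(8) = 34 + 21 = 55
f(11) = f(10) + f(9) = 55 + 34 = 89
f(12) = f(11) + f(10) = 89 + 55 = 144
f(13) = f(12) + f(11) = 144 + 89 = 233
f(14) = f(13) + f(12) = 233 + 144 = 377
f(15) = f(14) + f(13) = 377 + 233 = 610
f(16) = f(15) + f(14) = 610 + 377 = 987
f(17) = f(16) + f(15) = 987 + 610 = 1597

1597


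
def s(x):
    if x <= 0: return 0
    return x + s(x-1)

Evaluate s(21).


s(21)
= 21 + 20 + 19 + 18 + 17 + 16 + 15 + 14 + 13 + 12 + 11 + 10 + 9 + 8 + 7 + 6 + 5 + 4 + 3 + 2 + 1 + s(0)
= 21 + 20 + 19 + 18 + 17 + 16 + 15 + 14 + 13 + 12 + 11 + 10 + 9 + 8 + 7 + 6 + 5 + 4 + 3 + 2 + 1 + 0
= 231

231


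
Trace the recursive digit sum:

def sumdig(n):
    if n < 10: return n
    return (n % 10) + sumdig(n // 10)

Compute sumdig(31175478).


sumdig(31175478) = 8 + sumdig(3117547)
sumdig(3117547) = 7 + sumdig(311754)
sumdig(311754) = 4 + sumdig(31175)
sumdig(31175) = 5 + sumdig(3117)
sumdig(3117) = 7 + sumdig(311)
sumdig(311) = 1 + sumdig(31)
sumdig(31) = 1 + sumdig(3)
sumdig(3) = 3  (base case)
Total: 8 + 7 + 4 + 5 + 7 + 1 + 1 + 3 = 36

36


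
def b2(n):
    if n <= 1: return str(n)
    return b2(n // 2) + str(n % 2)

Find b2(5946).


b2(5946) = b2(2973) + '0'
b2(2973) = b2(1486) + '1'
b2(1486) = b2(743) + '0'
b2(743) = b2(371) + '1'
b2(371) = b2(185) + '1'
b2(185) = b2(92) + '1'
b2(92) = b2(46) + '0'
b2(46) = b2(23) + '0'
b2(23) = b2(11) + '1'
b2(11) = b2(5) + '1'
b2(5) = b2(2) + '1'
b2(2) = b2(1) + '0'
b2(1) = '1'  (base case)
Concatenating: '1' + '0' + '1' + '1' + '1' + '0' + '0' + '1' + '1' + '1' + '0' + '1' + '0' = '1011100111010'

1011100111010


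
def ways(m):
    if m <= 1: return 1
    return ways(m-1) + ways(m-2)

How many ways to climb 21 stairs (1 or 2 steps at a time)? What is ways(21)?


Building up from base cases:
ways(0) = 1
ways(1) = 1
ways(2) = ways(1) + ways(0) = 1 + 1 = 2
ways(3) = ways(2) + ways(1) = 2 + 1 = 3
ways(4) = ways(3) + ways(2) = 3 + 2 = 5
ways(5) = ways(4) + ways(3) = 5 + 3 = 8
ways(6) = ways(5) + ways(4) = 8 + 5 = 13
ways(7) = ways(6) + ways(5) = 13 + 8 = 21
ways(8) = ways(7) + ways(6) = 21 + 13 = 34
ways(9) = ways(8) + ways(7) = 34 + 21 = 55
ways(10) = ways(9) + ways(8) = 55 + 34 = 89
ways(11) = ways(10) + ways(9) = 89 + 55 = 144
ways(12) = ways(11) + ways(10) = 144 + 89 = 233
ways(13) = ways(12) + ways(11) = 233 + 144 = 377
ways(14) = ways(13) + ways(12) = 377 + 233 = 610
ways(15) = ways(14) + ways(13) = 610 + 377 = 987
ways(16) = ways(15) + ways(14) = 987 + 610 = 1597
ways(17) = ways(16) + ways(15) = 1597 + 987 = 2584
ways(18) = ways(17) + ways(16) = 2584 + 1597 = 4181
ways(19) = ways(18) + ways(17) = 4181 + 2584 = 6765
ways(20) = ways(19) + ways(18) = 6765 + 4181 = 10946
ways(21) = ways(20) + ways(19) = 10946 + 6765 = 17711

17711


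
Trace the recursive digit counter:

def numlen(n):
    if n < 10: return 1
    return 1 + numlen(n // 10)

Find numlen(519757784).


numlen(519757784) = 1 + numlen(51975778)
numlen(51975778) = 1 + numlen(5197577)
numlen(5197577) = 1 + numlen(519757)
numlen(519757) = 1 + numlen(51975)
numlen(51975) = 1 + numlen(5197)
numlen(5197) = 1 + numlen(519)
numlen(519) = 1 + numlen(51)
numlen(51) = 1 + numlen(5)
numlen(5) = 1  (base case: 5 < 10)
Unwinding: 1 + 1 + 1 + 1 + 1 + 1 + 1 + 1 + 1 = 9

9


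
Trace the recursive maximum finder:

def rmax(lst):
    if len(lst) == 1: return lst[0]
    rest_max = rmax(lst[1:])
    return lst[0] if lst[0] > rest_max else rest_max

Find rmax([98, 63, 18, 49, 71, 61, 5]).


rmax([98, 63, 18, 49, 71, 61, 5]): compare 98 with rmax([63, 18, 49, 71, 61, 5])
rmax([63, 18, 49, 71, 61, 5]): compare 63 with rmax([18, 49, 71, 61, 5])
rmax([18, 49, 71, 61, 5]): compare 18 with rmax([49, 71, 61, 5])
rmax([49, 71, 61, 5]): compare 49 with rmax([71, 61, 5])
rmax([71, 61, 5]): compare 71 with rmax([61, 5])
rmax([61, 5]): compare 61 with rmax([5])
rmax([5]) = 5  (base case)
Compare 61 with 5 -> 61
Compare 71 with 61 -> 71
Compare 49 with 71 -> 71
Compare 18 with 71 -> 71
Compare 63 with 71 -> 71
Compare 98 with 71 -> 98

98


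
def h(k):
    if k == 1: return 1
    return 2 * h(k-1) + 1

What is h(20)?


h(20) = 2 * h(19) + 1
h(19) = 2 * h(18) + 1
h(18) = 2 * h(17) + 1
h(17) = 2 * h(16) + 1
h(16) = 2 * h(15) + 1
h(15) = 2 * h(14) + 1
h(14) = 2 * h(13) + 1
h(13) = 2 * h(12) + 1
h(12) = 2 * h(11) + 1
h(11) = 2 * h(10) + 1
h(10) = 2 * h(9) + 1
h(9) = 2 * h(8) + 1
h(8) = 2 * h(7) + 1
h(7) = 2 * h(6) + 1
h(6) = 2 * h(5) + 1
h(5) = 2 * h(4) + 1
h(4) = 2 * h(3) + 1
h(3) = 2 * h(2) + 1
h(2) = 2 * h(1) + 1
h(1) = 1  (base case)
h(2) = 2 * 1 + 1 = 3
h(3) = 2 * 3 + 1 = 7
h(4) = 2 * 7 + 1 = 15
h(5) = 2 * 15 + 1 = 31
h(6) = 2 * 31 + 1 = 63
h(7) = 2 * 63 + 1 = 127
h(8) = 2 * 127 + 1 = 255
h(9) = 2 * 255 + 1 = 511
h(10) = 2 * 511 + 1 = 1023
h(11) = 2 * 1023 + 1 = 2047
h(12) = 2 * 2047 + 1 = 4095
h(13) = 2 * 4095 + 1 = 8191
h(14) = 2 * 8191 + 1 = 16383
h(15) = 2 * 16383 + 1 = 32767
h(16) = 2 * 32767 + 1 = 65535
h(17) = 2 * 65535 + 1 = 131071
h(18) = 2 * 131071 + 1 = 262143
h(19) = 2 * 262143 + 1 = 524287
h(20) = 2 * 524287 + 1 = 1048575

1048575


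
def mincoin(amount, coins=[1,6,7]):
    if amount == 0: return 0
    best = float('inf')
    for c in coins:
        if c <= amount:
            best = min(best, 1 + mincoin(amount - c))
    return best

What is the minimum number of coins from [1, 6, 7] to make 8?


Building up with DP:
mincoin(0) = 0
mincoin(1) = min(1+mincoin(0)=1+0=1) = 1
mincoin(2) = min(1+mincoin(1)=1+1=2) = 2
mincoin(3) = min(1+mincoin(2)=1+2=3) = 3
mincoin(4) = min(1+mincoin(3)=1+3=4) = 4
mincoin(5) = min(1+mincoin(4)=1+4=5) = 5
mincoin(6) = min(1+mincoin(5)=1+5=6, 1+mincoin(0)=1+0=1) = 1
mincoin(7) = min(1+mincoin(6)=1+1=2, 1+mincoin(1)=1+1=2, 1+mincoin(0)=1+0=1) = 1
mincoin(8) = min(1+mincoin(7)=1+1=2, 1+mincoin(2)=1+2=3, 1+mincoin(1)=1+1=2) = 2

2


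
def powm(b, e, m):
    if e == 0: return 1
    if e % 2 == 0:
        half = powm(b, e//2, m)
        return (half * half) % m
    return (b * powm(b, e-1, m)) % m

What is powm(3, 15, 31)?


powm(3, 15, 31): e is odd, compute powm(3, 14, 31)
  powm(3, 14, 31): e is even, compute powm(3, 7, 31)
    powm(3, 7, 31): e is odd, compute powm(3, 6, 31)
      powm(3, 6, 31): e is even, compute powm(3, 3, 31)
        powm(3, 3, 31): e is odd, compute powm(3, 2, 31)
          powm(3, 2, 31): e is even, compute powm(3, 1, 31)
          powm(3, 1, 31): e is odd, compute powm(3, 0, 31)
          powm(3, 0, 31) = 1
          (3 * 1) % 31 = 3
          half=3, (3*3) % 31 = 9
        (3 * 9) % 31 = 27
      half=27, (27*27) % 31 = 16
    (3 * 16) % 31 = 17
  half=17, (17*17) % 31 = 10
(3 * 10) % 31 = 30

30


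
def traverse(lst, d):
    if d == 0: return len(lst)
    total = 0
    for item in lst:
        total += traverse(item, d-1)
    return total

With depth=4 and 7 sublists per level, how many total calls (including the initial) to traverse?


At depth 0 (root): 1 call
At depth 1: each of 1 parents calls traverse on 7 children = 7 calls
At depth 2: each of 7 parents calls traverse on 7 children = 49 calls
At depth 3: each of 49 parents calls traverse on 7 children = 343 calls
At depth 4: each of 343 parents calls traverse on 7 children = 2401 calls
Total: 1 + 7 + 49 + 343 + 2401 = 2801

2801


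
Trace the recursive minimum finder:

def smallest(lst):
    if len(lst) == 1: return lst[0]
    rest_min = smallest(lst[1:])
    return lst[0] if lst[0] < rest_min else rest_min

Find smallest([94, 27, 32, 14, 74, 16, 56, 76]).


smallest([94, 27, 32, 14, 74, 16, 56, 76]): compare 94 with smallest([27, 32, 14, 74, 16, 56, 76])
smallest([27, 32, 14, 74, 16, 56, 76]): compare 27 with smallest([32, 14, 74, 16, 56, 76])
smallest([32, 14, 74, 16, 56, 76]): compare 32 with smallest([14, 74, 16, 56, 76])
smallest([14, 74, 16, 56, 76]): compare 14 with smallest([74, 16, 56, 76])
smallest([74, 16, 56, 76]): compare 74 with smallest([16, 56, 76])
smallest([16, 56, 76]): compare 16 with smallest([56, 76])
smallest([56, 76]): compare 56 with smallest([76])
smallest([76]) = 76  (base case)
Compare 56 with 76 -> 56
Compare 16 with 56 -> 16
Compare 74 with 16 -> 16
Compare 14 with 16 -> 14
Compare 32 with 14 -> 14
Compare 27 with 14 -> 14
Compare 94 with 14 -> 14

14


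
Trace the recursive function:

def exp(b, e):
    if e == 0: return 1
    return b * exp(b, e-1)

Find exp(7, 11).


exp(7, 11)
= 7 * exp(7, 10)
= 7 * 7 * exp(7, 9)
= 7 * 7 * 7 * exp(7, 8)
= 7 * 7 * 7 * 7 * exp(7, 7)
= 7 * 7 * 7 * 7 * 7 * exp(7, 6)
= 7 * 7 * 7 * 7 * 7 * 7 * exp(7, 5)
= 7 * 7 * 7 * 7 * 7 * 7 * 7 * exp(7, 4)
= 7 * 7 * 7 * 7 * 7 * 7 * 7 * 7 * exp(7, 3)
= 7 * 7 * 7 * 7 * 7 * 7 * 7 * 7 * 7 * exp(7, 2)
= 7 * 7 * 7 * 7 * 7 * 7 * 7 * 7 * 7 * 7 * exp(7, 1)
= 7 * 7 * 7 * 7 * 7 * 7 * 7 * 7 * 7 * 7 * 7 * exp(7, 0)
= 7 * 7 * 7 * 7 * 7 * 7 * 7 * 7 * 7 * 7 * 7 * 1
= 1977326743

1977326743


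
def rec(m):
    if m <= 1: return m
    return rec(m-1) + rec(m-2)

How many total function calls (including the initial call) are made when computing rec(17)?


Let C(n) = total calls for rec(n)
C(0) = 1, C(1) = 1
C(2) = 1 + C(1) + C(0) = 1 + 1 + 1 = 3
C(3) = 1 + C(2) + C(1) = 1 + 3 + 1 = 5
C(4) = 1 + C(3) + C(2) = 1 + 5 + 3 = 9
C(5) = 1 + C(4) + C(3) = 1 + 9 + 5 = 15
C(6) = 1 + C(5) + C(4) = 1 + 15 + 9 = 25
C(7) = 1 + C(6) + C(5) = 1 + 25 + 15 = 41
C(8) = 1 + C(7) + C(6) = 1 + 41 + 25 = 67
C(9) = 1 + C(8) + C(7) = 1 + 67 + 41 = 109
C(10) = 1 + C(9) + C(8) = 1 + 109 + 67 = 177
C(11) = 1 + C(10) + C(9) = 1 + 177 + 109 = 287
C(12) = 1 + C(11) + C(10) = 1 + 287 + 177 = 465
C(13) = 1 + C(12) + C(11) = 1 + 465 + 287 = 753
C(14) = 1 + C(13) + C(12) = 1 + 753 + 465 = 1219
C(15) = 1 + C(14) + C(13) = 1 + 1219 + 753 = 1973
C(16) = 1 + C(15) + C(14) = 1 + 1973 + 1219 = 3193
C(17) = 1 + C(16) + C(15) = 1 + 3193 + 1973 = 5167

5167


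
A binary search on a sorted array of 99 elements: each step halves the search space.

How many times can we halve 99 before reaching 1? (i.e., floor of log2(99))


99 / 2 = 49
49 / 2 = 24
24 / 2 = 12
12 / 2 = 6
6 / 2 = 3
3 / 2 = 1
Reached 1 after 6 halvings

6


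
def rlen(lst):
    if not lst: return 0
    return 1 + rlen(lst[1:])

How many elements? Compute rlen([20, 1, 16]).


rlen([20, 1, 16]) = 1 + rlen([1, 16])
rlen([1, 16]) = 1 + rlen([16])
rlen([16]) = 1 + rlen([])
rlen([]) = 0  (base case)
Unwinding: 1 + 1 + 1 + 0 = 3

3


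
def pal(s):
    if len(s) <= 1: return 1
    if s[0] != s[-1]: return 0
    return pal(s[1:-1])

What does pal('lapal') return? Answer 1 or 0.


pal('lapal'): s[0]='l' == s[-1]='l' -> check pal('apa')
pal('apa'): s[0]='a' == s[-1]='a' -> check pal('p')
pal('p'): len <= 1 -> return 1  (base case)
Result: 1 (palindrome)

1


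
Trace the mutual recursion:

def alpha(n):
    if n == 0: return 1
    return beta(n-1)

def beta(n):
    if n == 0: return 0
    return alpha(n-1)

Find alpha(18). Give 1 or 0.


alpha(18) = beta(17)
beta(17) = alpha(16)
alpha(16) = beta(15)
beta(15) = alpha(14)
alpha(14) = beta(13)
beta(13) = alpha(12)
alpha(12) = beta(11)
beta(11) = alpha(10)
alpha(10) = beta(9)
beta(9) = alpha(8)
alpha(8) = beta(7)
beta(7) = alpha(6)
alpha(6) = beta(5)
beta(5) = alpha(4)
alpha(4) = beta(3)
beta(3) = alpha(2)
alpha(2) = beta(1)
beta(1) = alpha(0)
alpha(0) = 1  (base case)
Result: 1

1


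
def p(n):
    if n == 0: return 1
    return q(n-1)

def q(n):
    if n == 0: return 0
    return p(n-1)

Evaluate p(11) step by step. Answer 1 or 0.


p(11) = q(10)
q(10) = p(9)
p(9) = q(8)
q(8) = p(7)
p(7) = q(6)
q(6) = p(5)
p(5) = q(4)
q(4) = p(3)
p(3) = q(2)
q(2) = p(1)
p(1) = q(0)
q(0) = 0  (base case)
Result: 0

0


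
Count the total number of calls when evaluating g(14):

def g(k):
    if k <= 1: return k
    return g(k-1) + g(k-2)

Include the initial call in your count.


Let C(n) = total calls for g(n)
C(0) = 1, C(1) = 1
C(2) = 1 + C(1) + C(0) = 1 + 1 + 1 = 3
C(3) = 1 + C(2) + C(1) = 1 + 3 + 1 = 5
C(4) = 1 + C(3) + C(2) = 1 + 5 + 3 = 9
C(5) = 1 + C(4) + C(3) = 1 + 9 + 5 = 15
C(6) = 1 + C(5) + C(4) = 1 + 15 + 9 = 25
C(7) = 1 + C(6) + C(5) = 1 + 25 + 15 = 41
C(8) = 1 + C(7) + C(6) = 1 + 41 + 25 = 67
C(9) = 1 + C(8) + C(7) = 1 + 67 + 41 = 109
C(10) = 1 + C(9) + C(8) = 1 + 109 + 67 = 177
C(11) = 1 + C(10) + C(9) = 1 + 177 + 109 = 287
C(12) = 1 + C(11) + C(10) = 1 + 287 + 177 = 465
C(13) = 1 + C(12) + C(11) = 1 + 465 + 287 = 753
C(14) = 1 + C(13) + C(12) = 1 + 753 + 465 = 1219

1219


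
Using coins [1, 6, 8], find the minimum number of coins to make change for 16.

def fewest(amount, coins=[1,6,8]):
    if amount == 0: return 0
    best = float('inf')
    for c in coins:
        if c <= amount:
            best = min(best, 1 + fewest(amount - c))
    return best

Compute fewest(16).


Building up with DP:
fewest(0) = 0
fewest(1) = min(1+fewest(0)=1+0=1) = 1
fewest(2) = min(1+fewest(1)=1+1=2) = 2
fewest(3) = min(1+fewest(2)=1+2=3) = 3
fewest(4) = min(1+fewest(3)=1+3=4) = 4
fewest(5) = min(1+fewest(4)=1+4=5) = 5
fewest(6) = min(1+fewest(5)=1+5=6, 1+fewest(0)=1+0=1) = 1
fewest(7) = min(1+fewest(6)=1+1=2, 1+fewest(1)=1+1=2) = 2
fewest(8) = min(1+fewest(7)=1+2=3, 1+fewest(2)=1+2=3, 1+fewest(0)=1+0=1) = 1
fewest(9) = min(1+fewest(8)=1+1=2, 1+fewest(3)=1+3=4, 1+fewest(1)=1+1=2) = 2
fewest(10) = min(1+fewest(9)=1+2=3, 1+fewest(4)=1+4=5, 1+fewest(2)=1+2=3) = 3
fewest(11) = min(1+fewest(10)=1+3=4, 1+fewest(5)=1+5=6, 1+fewest(3)=1+3=4) = 4
fewest(12) = min(1+fewest(11)=1+4=5, 1+fewest(6)=1+1=2, 1+fewest(4)=1+4=5) = 2
fewest(13) = min(1+fewest(12)=1+2=3, 1+fewest(7)=1+2=3, 1+fewest(5)=1+5=6) = 3
fewest(14) = min(1+fewest(13)=1+3=4, 1+fewest(8)=1+1=2, 1+fewest(6)=1+1=2) = 2
fewest(15) = min(1+fewest(14)=1+2=3, 1+fewest(9)=1+2=3, 1+fewest(7)=1+2=3) = 3
fewest(16) = min(1+fewest(15)=1+3=4, 1+fewest(10)=1+3=4, 1+fewest(8)=1+1=2) = 2

2


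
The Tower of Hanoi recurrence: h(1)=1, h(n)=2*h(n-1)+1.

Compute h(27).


h(27) = 2 * h(26) + 1
h(26) = 2 * h(25) + 1
h(25) = 2 * h(24) + 1
h(24) = 2 * h(23) + 1
h(23) = 2 * h(22) + 1
h(22) = 2 * h(21) + 1
h(21) = 2 * h(20) + 1
h(20) = 2 * h(19) + 1
h(19) = 2 * h(18) + 1
h(18) = 2 * h(17) + 1
h(17) = 2 * h(16) + 1
h(16) = 2 * h(15) + 1
h(15) = 2 * h(14) + 1
h(14) = 2 * h(13) + 1
h(13) = 2 * h(12) + 1
h(12) = 2 * h(11) + 1
h(11) = 2 * h(10) + 1
h(10) = 2 * h(9) + 1
h(9) = 2 * h(8) + 1
h(8) = 2 * h(7) + 1
h(7) = 2 * h(6) + 1
h(6) = 2 * h(5) + 1
h(5) = 2 * h(4) + 1
h(4) = 2 * h(3) + 1
h(3) = 2 * h(2) + 1
h(2) = 2 * h(1) + 1
h(1) = 1  (base case)
h(2) = 2 * 1 + 1 = 3
h(3) = 2 * 3 + 1 = 7
h(4) = 2 * 7 + 1 = 15
h(5) = 2 * 15 + 1 = 31
h(6) = 2 * 31 + 1 = 63
h(7) = 2 * 63 + 1 = 127
h(8) = 2 * 127 + 1 = 255
h(9) = 2 * 255 + 1 = 511
h(10) = 2 * 511 + 1 = 1023
h(11) = 2 * 1023 + 1 = 2047
h(12) = 2 * 2047 + 1 = 4095
h(13) = 2 * 4095 + 1 = 8191
h(14) = 2 * 8191 + 1 = 16383
h(15) = 2 * 16383 + 1 = 32767
h(16) = 2 * 32767 + 1 = 65535
h(17) = 2 * 65535 + 1 = 131071
h(18) = 2 * 131071 + 1 = 262143
h(19) = 2 * 262143 + 1 = 524287
h(20) = 2 * 524287 + 1 = 1048575
h(21) = 2 * 1048575 + 1 = 2097151
h(22) = 2 * 2097151 + 1 = 4194303
h(23) = 2 * 4194303 + 1 = 8388607
h(24) = 2 * 8388607 + 1 = 16777215
h(25) = 2 * 16777215 + 1 = 33554431
h(26) = 2 * 33554431 + 1 = 67108863
h(27) = 2 * 67108863 + 1 = 134217727

134217727


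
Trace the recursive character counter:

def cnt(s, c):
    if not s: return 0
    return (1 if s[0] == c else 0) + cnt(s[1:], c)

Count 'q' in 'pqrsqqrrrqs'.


s[0]='p' != 'q' -> 0
s[0]='q' == 'q' -> 1
s[0]='r' != 'q' -> 0
s[0]='s' != 'q' -> 0
s[0]='q' == 'q' -> 1
s[0]='q' == 'q' -> 1
s[0]='r' != 'q' -> 0
s[0]='r' != 'q' -> 0
s[0]='r' != 'q' -> 0
s[0]='q' == 'q' -> 1
s[0]='s' != 'q' -> 0
Sum: 0 + 1 + 0 + 0 + 1 + 1 + 0 + 0 + 0 + 1 + 0 = 4

4


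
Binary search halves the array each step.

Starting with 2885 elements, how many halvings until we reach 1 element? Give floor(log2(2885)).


2885 / 2 = 1442
1442 / 2 = 721
721 / 2 = 360
360 / 2 = 180
180 / 2 = 90
90 / 2 = 45
45 / 2 = 22
22 / 2 = 11
11 / 2 = 5
5 / 2 = 2
2 / 2 = 1
Reached 1 after 11 halvings

11


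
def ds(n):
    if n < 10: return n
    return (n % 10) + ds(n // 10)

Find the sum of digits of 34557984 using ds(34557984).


ds(34557984) = 4 + ds(3455798)
ds(3455798) = 8 + ds(345579)
ds(345579) = 9 + ds(34557)
ds(34557) = 7 + ds(3455)
ds(3455) = 5 + ds(345)
ds(345) = 5 + ds(34)
ds(34) = 4 + ds(3)
ds(3) = 3  (base case)
Total: 4 + 8 + 9 + 7 + 5 + 5 + 4 + 3 = 45

45


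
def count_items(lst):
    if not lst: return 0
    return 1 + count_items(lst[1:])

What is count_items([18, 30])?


count_items([18, 30]) = 1 + count_items([30])
count_items([30]) = 1 + count_items([])
count_items([]) = 0  (base case)
Unwinding: 1 + 1 + 0 = 2

2


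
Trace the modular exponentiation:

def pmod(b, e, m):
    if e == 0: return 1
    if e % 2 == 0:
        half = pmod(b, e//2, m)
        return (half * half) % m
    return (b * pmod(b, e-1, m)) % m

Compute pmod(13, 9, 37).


pmod(13, 9, 37): e is odd, compute pmod(13, 8, 37)
  pmod(13, 8, 37): e is even, compute pmod(13, 4, 37)
    pmod(13, 4, 37): e is even, compute pmod(13, 2, 37)
      pmod(13, 2, 37): e is even, compute pmod(13, 1, 37)
        pmod(13, 1, 37): e is odd, compute pmod(13, 0, 37)
          pmod(13, 0, 37) = 1
        (13 * 1) % 37 = 13
      half=13, (13*13) % 37 = 21
    half=21, (21*21) % 37 = 34
  half=34, (34*34) % 37 = 9
(13 * 9) % 37 = 6

6


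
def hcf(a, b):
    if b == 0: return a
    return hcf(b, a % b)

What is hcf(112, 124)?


hcf(112, 124) = hcf(124, 112)
hcf(124, 112) = hcf(112, 12)
hcf(112, 12) = hcf(12, 4)
hcf(12, 4) = hcf(4, 0)
hcf(4, 0) = 4  (base case)

4


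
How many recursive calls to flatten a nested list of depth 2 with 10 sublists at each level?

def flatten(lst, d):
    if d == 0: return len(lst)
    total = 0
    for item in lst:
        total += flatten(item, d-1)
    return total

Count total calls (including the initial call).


At depth 0 (root): 1 call
At depth 1: each of 1 parents calls flatten on 10 children = 10 calls
At depth 2: each of 10 parents calls flatten on 10 children = 100 calls
Total: 1 + 10 + 100 = 111

111


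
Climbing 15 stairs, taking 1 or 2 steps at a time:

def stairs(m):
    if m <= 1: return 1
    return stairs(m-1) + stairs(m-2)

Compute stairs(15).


Building up from base cases:
stairs(0) = 1
stairs(1) = 1
stairs(2) = stairs(1) + stairs(0) = 1 + 1 = 2
stairs(3) = stairs(2) + stairs(1) = 2 + 1 = 3
stairs(4) = stairs(3) + stairs(2) = 3 + 2 = 5
stairs(5) = stairs(4) + stairs(3) = 5 + 3 = 8
stairs(6) = stairs(5) + stairs(4) = 8 + 5 = 13
stairs(7) = stairs(6) + stairs(5) = 13 + 8 = 21
stairs(8) = stairs(7) + stairs(6) = 21 + 13 = 34
stairs(9) = stairs(8) + stairs(7) = 34 + 21 = 55
stairs(10) = stairs(9) + stairs(8) = 55 + 34 = 89
stairs(11) = stairs(10) + stairs(9) = 89 + 55 = 144
stairs(12) = stairs(11) + stairs(10) = 144 + 89 = 233
stairs(13) = stairs(12) + stairs(11) = 233 + 144 = 377
stairs(14) = stairs(13) + stairs(12) = 377 + 233 = 610
stairs(15) = stairs(14) + stairs(13) = 610 + 377 = 987

987


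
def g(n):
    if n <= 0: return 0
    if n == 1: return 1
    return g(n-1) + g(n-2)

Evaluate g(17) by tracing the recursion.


Computing g(17) bottom-up:
g(0) = 0
g(1) = 1
g(2) = g(1) + g(0) = 1 + 0 = 1
g(3) = g(2) + g(1) = 1 + 1 = 2
g(4) = g(3) + g(2) = 2 + 1 = 3
g(5) = g(4) + g(3) = 3 + 2 = 5
g(6) = g(5) + g(4) = 5 + 3 = 8
g(7) = g(6) + g(5) = 8 + 5 = 13
g(8) = g(7) + g(6) = 13 + 8 = 21
g(9) = g(8) + g(7) = 21 + 13 = 34
g(10) = g(9) + g(8) = 34 + 21 = 55
g(11) = g(10) + g(9) = 55 + 34 = 89
g(12) = g(11) + g(10) = 89 + 55 = 144
g(13) = g(12) + g(11) = 144 + 89 = 233
g(14) = g(13) + g(12) = 233 + 144 = 377
g(15) = g(14) + g(13) = 377 + 233 = 610
g(16) = g(15) + g(14) = 610 + 377 = 987
g(17) = g(16) + g(15) = 987 + 610 = 1597

1597


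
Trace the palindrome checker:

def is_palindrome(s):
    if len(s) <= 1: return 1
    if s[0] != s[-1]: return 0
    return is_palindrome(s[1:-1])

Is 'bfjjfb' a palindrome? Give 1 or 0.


is_palindrome('bfjjfb'): s[0]='b' == s[-1]='b' -> check is_palindrome('fjjf')
is_palindrome('fjjf'): s[0]='f' == s[-1]='f' -> check is_palindrome('jj')
is_palindrome('jj'): s[0]='j' == s[-1]='j' -> check is_palindrome('')
is_palindrome(''): len <= 1 -> return 1  (base case)
Result: 1 (palindrome)

1


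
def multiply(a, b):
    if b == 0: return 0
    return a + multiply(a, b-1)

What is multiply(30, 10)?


multiply(30, 10) = 30 + multiply(30, 9)
multiply(30, 9) = 30 + multiply(30, 8)
multiply(30, 8) = 30 + multiply(30, 7)
multiply(30, 7) = 30 + multiply(30, 6)
multiply(30, 6) = 30 + multiply(30, 5)
multiply(30, 5) = 30 + multiply(30, 4)
multiply(30, 4) = 30 + multiply(30, 3)
multiply(30, 3) = 30 + multiply(30, 2)
multiply(30, 2) = 30 + multiply(30, 1)
multiply(30, 1) = 30 + multiply(30, 0)
multiply(30, 0) = 0  (base case)
Total: 30 + 30 + 30 + 30 + 30 + 30 + 30 + 30 + 30 + 30 + 0 = 300

300


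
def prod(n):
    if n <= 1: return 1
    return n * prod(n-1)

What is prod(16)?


prod(16)
= 16 * prod(15)
= 16 * 15 * prod(14)
= 16 * 15 * 14 * prod(13)
= 16 * 15 * 14 * 13 * prod(12)
= 16 * 15 * 14 * 13 * 12 * prod(11)
= 16 * 15 * 14 * 13 * 12 * 11 * prod(10)
= 16 * 15 * 14 * 13 * 12 * 11 * 10 * prod(9)
= 16 * 15 * 14 * 13 * 12 * 11 * 10 * 9 * prod(8)
= 16 * 15 * 14 * 13 * 12 * 11 * 10 * 9 * 8 * prod(7)
= 16 * 15 * 14 * 13 * 12 * 11 * 10 * 9 * 8 * 7 * prod(6)
= 16 * 15 * 14 * 13 * 12 * 11 * 10 * 9 * 8 * 7 * 6 * prod(5)
= 16 * 15 * 14 * 13 * 12 * 11 * 10 * 9 * 8 * 7 * 6 * 5 * prod(4)
= 16 * 15 * 14 * 13 * 12 * 11 * 10 * 9 * 8 * 7 * 6 * 5 * 4 * prod(3)
= 16 * 15 * 14 * 13 * 12 * 11 * 10 * 9 * 8 * 7 * 6 * 5 * 4 * 3 * prod(2)
= 16 * 15 * 14 * 13 * 12 * 11 * 10 * 9 * 8 * 7 * 6 * 5 * 4 * 3 * 2 * prod(1)
= 16 * 15 * 14 * 13 * 12 * 11 * 10 * 9 * 8 * 7 * 6 * 5 * 4 * 3 * 2 * 1
= 20922789888000

20922789888000


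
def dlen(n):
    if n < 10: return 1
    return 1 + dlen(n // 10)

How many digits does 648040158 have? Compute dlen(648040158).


dlen(648040158) = 1 + dlen(64804015)
dlen(64804015) = 1 + dlen(6480401)
dlen(6480401) = 1 + dlen(648040)
dlen(648040) = 1 + dlen(64804)
dlen(64804) = 1 + dlen(6480)
dlen(6480) = 1 + dlen(648)
dlen(648) = 1 + dlen(64)
dlen(64) = 1 + dlen(6)
dlen(6) = 1  (base case: 6 < 10)
Unwinding: 1 + 1 + 1 + 1 + 1 + 1 + 1 + 1 + 1 = 9

9


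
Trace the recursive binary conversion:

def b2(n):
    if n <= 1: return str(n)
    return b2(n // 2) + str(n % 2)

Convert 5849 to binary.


b2(5849) = b2(2924) + '1'
b2(2924) = b2(1462) + '0'
b2(1462) = b2(731) + '0'
b2(731) = b2(365) + '1'
b2(365) = b2(182) + '1'
b2(182) = b2(91) + '0'
b2(91) = b2(45) + '1'
b2(45) = b2(22) + '1'
b2(22) = b2(11) + '0'
b2(11) = b2(5) + '1'
b2(5) = b2(2) + '1'
b2(2) = b2(1) + '0'
b2(1) = '1'  (base case)
Concatenating: '1' + '0' + '1' + '1' + '0' + '1' + '1' + '0' + '1' + '1' + '0' + '0' + '1' = '1011011011001'

1011011011001


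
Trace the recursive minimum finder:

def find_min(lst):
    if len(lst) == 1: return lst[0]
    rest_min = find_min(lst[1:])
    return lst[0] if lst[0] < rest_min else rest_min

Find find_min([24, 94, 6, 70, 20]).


find_min([24, 94, 6, 70, 20]): compare 24 with find_min([94, 6, 70, 20])
find_min([94, 6, 70, 20]): compare 94 with find_min([6, 70, 20])
find_min([6, 70, 20]): compare 6 with find_min([70, 20])
find_min([70, 20]): compare 70 with find_min([20])
find_min([20]) = 20  (base case)
Compare 70 with 20 -> 20
Compare 6 with 20 -> 6
Compare 94 with 6 -> 6
Compare 24 with 6 -> 6

6


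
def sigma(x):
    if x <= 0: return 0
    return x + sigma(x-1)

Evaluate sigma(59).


sigma(59)
= 59 + 58 + 57 + 56 + 55 + 54 + 53 + 52 + 51 + 50 + 49 + 48 + 47 + 46 + 45 + 44 + 43 + 42 + 41 + 40 + 39 + 38 + 37 + 36 + 35 + 34 + 33 + 32 + 31 + 30 + 29 + 28 + 27 + 26 + 25 + 24 + 23 + 22 + 21 + 20 + 19 + 18 + 17 + 16 + 15 + 14 + 13 + 12 + 11 + 10 + 9 + 8 + 7 + 6 + 5 + 4 + 3 + 2 + 1 + sigma(0)
= 59 + 58 + 57 + 56 + 55 + 54 + 53 + 52 + 51 + 50 + 49 + 48 + 47 + 46 + 45 + 44 + 43 + 42 + 41 + 40 + 39 + 38 + 37 + 36 + 35 + 34 + 33 + 32 + 31 + 30 + 29 + 28 + 27 + 26 + 25 + 24 + 23 + 22 + 21 + 20 + 19 + 18 + 17 + 16 + 15 + 14 + 13 + 12 + 11 + 10 + 9 + 8 + 7 + 6 + 5 + 4 + 3 + 2 + 1 + 0
= 1770

1770


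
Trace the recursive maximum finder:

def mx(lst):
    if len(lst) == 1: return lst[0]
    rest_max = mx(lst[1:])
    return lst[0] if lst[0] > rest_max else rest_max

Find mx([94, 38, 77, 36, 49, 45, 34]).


mx([94, 38, 77, 36, 49, 45, 34]): compare 94 with mx([38, 77, 36, 49, 45, 34])
mx([38, 77, 36, 49, 45, 34]): compare 38 with mx([77, 36, 49, 45, 34])
mx([77, 36, 49, 45, 34]): compare 77 with mx([36, 49, 45, 34])
mx([36, 49, 45, 34]): compare 36 with mx([49, 45, 34])
mx([49, 45, 34]): compare 49 with mx([45, 34])
mx([45, 34]): compare 45 with mx([34])
mx([34]) = 34  (base case)
Compare 45 with 34 -> 45
Compare 49 with 45 -> 49
Compare 36 with 49 -> 49
Compare 77 with 49 -> 77
Compare 38 with 77 -> 77
Compare 94 with 77 -> 94

94


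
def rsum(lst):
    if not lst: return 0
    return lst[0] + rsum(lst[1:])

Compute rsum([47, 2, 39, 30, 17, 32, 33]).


rsum([47, 2, 39, 30, 17, 32, 33]) = 47 + rsum([2, 39, 30, 17, 32, 33])
rsum([2, 39, 30, 17, 32, 33]) = 2 + rsum([39, 30, 17, 32, 33])
rsum([39, 30, 17, 32, 33]) = 39 + rsum([30, 17, 32, 33])
rsum([30, 17, 32, 33]) = 30 + rsum([17, 32, 33])
rsum([17, 32, 33]) = 17 + rsum([32, 33])
rsum([32, 33]) = 32 + rsum([33])
rsum([33]) = 33 + rsum([])
rsum([]) = 0  (base case)
Total: 47 + 2 + 39 + 30 + 17 + 32 + 33 + 0 = 200

200


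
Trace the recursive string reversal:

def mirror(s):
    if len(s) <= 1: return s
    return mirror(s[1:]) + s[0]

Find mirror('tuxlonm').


mirror('tuxlonm') = mirror('uxlonm') + 't'
mirror('uxlonm') = mirror('xlonm') + 'u'
mirror('xlonm') = mirror('lonm') + 'x'
mirror('lonm') = mirror('onm') + 'l'
mirror('onm') = mirror('nm') + 'o'
mirror('nm') = mirror('m') + 'n'
mirror('m') = 'm'  (base case)
Concatenating: 'm' + 'n' + 'o' + 'l' + 'x' + 'u' + 't' = 'mnolxut'

mnolxut


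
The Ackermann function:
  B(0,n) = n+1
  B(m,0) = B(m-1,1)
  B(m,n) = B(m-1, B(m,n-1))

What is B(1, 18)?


B(1, 18) = B(0, B(1, 17))
  B(1, 17) = B(0, B(1, 16))
    B(1, 16) = B(0, B(1, 15))
      B(1, 15) = B(0, B(1, 14))
        B(1, 14) = B(0, B(1, 13))
          B(1, 13) = B(0, B(1, 12))
          B(1, 12) = B(0, B(1, 11))
          B(1, 11) = B(0, B(1, 10))
          B(1, 10) = B(0, B(1, 9))
          B(1, 9) = B(0, B(1, 8))
          B(1, 8) = B(0, B(1, 7))
          B(1, 7) = B(0, B(1, 6))
          B(1, 6) = B(0, B(1, 5))
          B(1, 5) = B(0, B(1, 4))
          B(1, 4) = B(0, B(1, 3))
          B(1, 3) = B(0, B(1, 2))
          B(1, 2) = B(0, B(1, 1))
          B(1, 1) = B(0, B(1, 0))
          B(1, 0) = B(0, 1)
          B(0, 1) = 2
            = B(0, 2)
          B(0, 2) = 3
            = B(0, 3)
          B(0, 3) = 4
            = B(0, 4)
... (trace truncated)
Result: B(1, 18) = 20

20


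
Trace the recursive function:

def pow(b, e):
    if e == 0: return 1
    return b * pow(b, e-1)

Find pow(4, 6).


pow(4, 6)
= 4 * pow(4, 5)
= 4 * 4 * pow(4, 4)
= 4 * 4 * 4 * pow(4, 3)
= 4 * 4 * 4 * 4 * pow(4, 2)
= 4 * 4 * 4 * 4 * 4 * pow(4, 1)
= 4 * 4 * 4 * 4 * 4 * 4 * pow(4, 0)
= 4 * 4 * 4 * 4 * 4 * 4 * 1
= 4096

4096


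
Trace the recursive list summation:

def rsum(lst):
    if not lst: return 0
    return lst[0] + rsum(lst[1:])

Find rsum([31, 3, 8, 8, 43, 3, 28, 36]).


rsum([31, 3, 8, 8, 43, 3, 28, 36]) = 31 + rsum([3, 8, 8, 43, 3, 28, 36])
rsum([3, 8, 8, 43, 3, 28, 36]) = 3 + rsum([8, 8, 43, 3, 28, 36])
rsum([8, 8, 43, 3, 28, 36]) = 8 + rsum([8, 43, 3, 28, 36])
rsum([8, 43, 3, 28, 36]) = 8 + rsum([43, 3, 28, 36])
rsum([43, 3, 28, 36]) = 43 + rsum([3, 28, 36])
rsum([3, 28, 36]) = 3 + rsum([28, 36])
rsum([28, 36]) = 28 + rsum([36])
rsum([36]) = 36 + rsum([])
rsum([]) = 0  (base case)
Total: 31 + 3 + 8 + 8 + 43 + 3 + 28 + 36 + 0 = 160

160


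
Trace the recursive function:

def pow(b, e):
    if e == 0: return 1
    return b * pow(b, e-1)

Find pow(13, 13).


pow(13, 13)
= 13 * pow(13, 12)
= 13 * 13 * pow(13, 11)
= 13 * 13 * 13 * pow(13, 10)
= 13 * 13 * 13 * 13 * pow(13, 9)
= 13 * 13 * 13 * 13 * 13 * pow(13, 8)
= 13 * 13 * 13 * 13 * 13 * 13 * pow(13, 7)
= 13 * 13 * 13 * 13 * 13 * 13 * 13 * pow(13, 6)
= 13 * 13 * 13 * 13 * 13 * 13 * 13 * 13 * pow(13, 5)
= 13 * 13 * 13 * 13 * 13 * 13 * 13 * 13 * 13 * pow(13, 4)
= 13 * 13 * 13 * 13 * 13 * 13 * 13 * 13 * 13 * 13 * pow(13, 3)
= 13 * 13 * 13 * 13 * 13 * 13 * 13 * 13 * 13 * 13 * 13 * pow(13, 2)
= 13 * 13 * 13 * 13 * 13 * 13 * 13 * 13 * 13 * 13 * 13 * 13 * pow(13, 1)
= 13 * 13 * 13 * 13 * 13 * 13 * 13 * 13 * 13 * 13 * 13 * 13 * 13 * pow(13, 0)
= 13 * 13 * 13 * 13 * 13 * 13 * 13 * 13 * 13 * 13 * 13 * 13 * 13 * 1
= 302875106592253

302875106592253


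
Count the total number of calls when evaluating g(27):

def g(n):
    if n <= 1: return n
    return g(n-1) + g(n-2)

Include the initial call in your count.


Let C(n) = total calls for g(n)
C(0) = 1, C(1) = 1
C(2) = 1 + C(1) + C(0) = 1 + 1 + 1 = 3
C(3) = 1 + C(2) + C(1) = 1 + 3 + 1 = 5
C(4) = 1 + C(3) + C(2) = 1 + 5 + 3 = 9
C(5) = 1 + C(4) + C(3) = 1 + 9 + 5 = 15
C(6) = 1 + C(5) + C(4) = 1 + 15 + 9 = 25
C(7) = 1 + C(6) + C(5) = 1 + 25 + 15 = 41
C(8) = 1 + C(7) + C(6) = 1 + 41 + 25 = 67
C(9) = 1 + C(8) + C(7) = 1 + 67 + 41 = 109
C(10) = 1 + C(9) + C(8) = 1 + 109 + 67 = 177
C(11) = 1 + C(10) + C(9) = 1 + 177 + 109 = 287
C(12) = 1 + C(11) + C(10) = 1 + 287 + 177 = 465
C(13) = 1 + C(12) + C(11) = 1 + 465 + 287 = 753
C(14) = 1 + C(13) + C(12) = 1 + 753 + 465 = 1219
C(15) = 1 + C(14) + C(13) = 1 + 1219 + 753 = 1973
C(16) = 1 + C(15) + C(14) = 1 + 1973 + 1219 = 3193
C(17) = 1 + C(16) + C(15) = 1 + 3193 + 1973 = 5167
C(18) = 1 + C(17) + C(16) = 1 + 5167 + 3193 = 8361
C(19) = 1 + C(18) + C(17) = 1 + 8361 + 5167 = 13529
C(20) = 1 + C(19) + C(18) = 1 + 13529 + 8361 = 21891
C(21) = 1 + C(20) + C(19) = 1 + 21891 + 13529 = 35421
C(22) = 1 + C(21) + C(20) = 1 + 35421 + 21891 = 57313
C(23) = 1 + C(22) + C(21) = 1 + 57313 + 35421 = 92735
C(24) = 1 + C(23) + C(22) = 1 + 92735 + 57313 = 150049
C(25) = 1 + C(24) + C(23) = 1 + 150049 + 92735 = 242785
C(26) = 1 + C(25) + C(24) = 1 + 242785 + 150049 = 392835
C(27) = 1 + C(26) + C(25) = 1 + 392835 + 242785 = 635621

635621


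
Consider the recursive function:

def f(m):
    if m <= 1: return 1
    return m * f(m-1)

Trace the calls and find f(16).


f(16)
= 16 * f(15)
= 16 * 15 * f(14)
= 16 * 15 * 14 * f(13)
= 16 * 15 * 14 * 13 * f(12)
= 16 * 15 * 14 * 13 * 12 * f(11)
= 16 * 15 * 14 * 13 * 12 * 11 * f(10)
= 16 * 15 * 14 * 13 * 12 * 11 * 10 * f(9)
= 16 * 15 * 14 * 13 * 12 * 11 * 10 * 9 * f(8)
= 16 * 15 * 14 * 13 * 12 * 11 * 10 * 9 * 8 * f(7)
= 16 * 15 * 14 * 13 * 12 * 11 * 10 * 9 * 8 * 7 * f(6)
= 16 * 15 * 14 * 13 * 12 * 11 * 10 * 9 * 8 * 7 * 6 * f(5)
= 16 * 15 * 14 * 13 * 12 * 11 * 10 * 9 * 8 * 7 * 6 * 5 * f(4)
= 16 * 15 * 14 * 13 * 12 * 11 * 10 * 9 * 8 * 7 * 6 * 5 * 4 * f(3)
= 16 * 15 * 14 * 13 * 12 * 11 * 10 * 9 * 8 * 7 * 6 * 5 * 4 * 3 * f(2)
= 16 * 15 * 14 * 13 * 12 * 11 * 10 * 9 * 8 * 7 * 6 * 5 * 4 * 3 * 2 * f(1)
= 16 * 15 * 14 * 13 * 12 * 11 * 10 * 9 * 8 * 7 * 6 * 5 * 4 * 3 * 2 * 1
= 20922789888000

20922789888000


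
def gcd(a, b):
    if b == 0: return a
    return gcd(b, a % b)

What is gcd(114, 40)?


gcd(114, 40) = gcd(40, 34)
gcd(40, 34) = gcd(34, 6)
gcd(34, 6) = gcd(6, 4)
gcd(6, 4) = gcd(4, 2)
gcd(4, 2) = gcd(2, 0)
gcd(2, 0) = 2  (base case)

2


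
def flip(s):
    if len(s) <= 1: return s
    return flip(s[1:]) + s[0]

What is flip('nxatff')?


flip('nxatff') = flip('xatff') + 'n'
flip('xatff') = flip('atff') + 'x'
flip('atff') = flip('tff') + 'a'
flip('tff') = flip('ff') + 't'
flip('ff') = flip('f') + 'f'
flip('f') = 'f'  (base case)
Concatenating: 'f' + 'f' + 't' + 'a' + 'x' + 'n' = 'fftaxn'

fftaxn


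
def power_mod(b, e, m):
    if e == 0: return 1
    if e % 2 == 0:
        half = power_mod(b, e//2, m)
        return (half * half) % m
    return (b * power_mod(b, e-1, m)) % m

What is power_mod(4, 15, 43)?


power_mod(4, 15, 43): e is odd, compute power_mod(4, 14, 43)
  power_mod(4, 14, 43): e is even, compute power_mod(4, 7, 43)
    power_mod(4, 7, 43): e is odd, compute power_mod(4, 6, 43)
      power_mod(4, 6, 43): e is even, compute power_mod(4, 3, 43)
        power_mod(4, 3, 43): e is odd, compute power_mod(4, 2, 43)
          power_mod(4, 2, 43): e is even, compute power_mod(4, 1, 43)
          power_mod(4, 1, 43): e is odd, compute power_mod(4, 0, 43)
          power_mod(4, 0, 43) = 1
          (4 * 1) % 43 = 4
          half=4, (4*4) % 43 = 16
        (4 * 16) % 43 = 21
      half=21, (21*21) % 43 = 11
    (4 * 11) % 43 = 1
  half=1, (1*1) % 43 = 1
(4 * 1) % 43 = 4

4
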